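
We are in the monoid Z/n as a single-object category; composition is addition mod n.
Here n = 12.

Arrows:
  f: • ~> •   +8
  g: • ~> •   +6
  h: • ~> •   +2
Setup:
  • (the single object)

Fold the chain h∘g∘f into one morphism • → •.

Answer: +4

Work:
  0 +8≡8 +6≡2 +2≡4  (mod 12)
⟦path⟧: +4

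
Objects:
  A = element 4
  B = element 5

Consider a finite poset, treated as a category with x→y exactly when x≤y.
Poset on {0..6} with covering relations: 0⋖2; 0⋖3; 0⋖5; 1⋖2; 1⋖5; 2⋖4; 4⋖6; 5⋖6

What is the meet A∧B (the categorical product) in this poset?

Common predecessors of 4,5: {0,1}
  maximal lower bounds 0 and 1 are incomparable: neither 0≤1 nor 1≤0
→ no greatest lower bound exists

Answer: NO MEET EXISTS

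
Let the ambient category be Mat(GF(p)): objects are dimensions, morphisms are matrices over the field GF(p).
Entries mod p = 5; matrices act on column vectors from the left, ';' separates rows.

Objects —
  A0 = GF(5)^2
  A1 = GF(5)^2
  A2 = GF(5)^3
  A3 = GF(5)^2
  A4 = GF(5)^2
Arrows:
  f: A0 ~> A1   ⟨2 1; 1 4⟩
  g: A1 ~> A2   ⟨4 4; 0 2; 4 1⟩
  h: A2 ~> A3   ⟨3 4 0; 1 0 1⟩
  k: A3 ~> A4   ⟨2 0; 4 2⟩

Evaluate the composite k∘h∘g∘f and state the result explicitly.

  e0=(1,0) f~>(2,1) g~>(2,2,4) h~>(4,1) k~>(3,3)
  e1=(0,1) f~>(1,4) g~>(0,3,3) h~>(2,3) k~>(4,4)
composite: ⟨3 4; 3 4⟩

Answer: ⟨3 4; 3 4⟩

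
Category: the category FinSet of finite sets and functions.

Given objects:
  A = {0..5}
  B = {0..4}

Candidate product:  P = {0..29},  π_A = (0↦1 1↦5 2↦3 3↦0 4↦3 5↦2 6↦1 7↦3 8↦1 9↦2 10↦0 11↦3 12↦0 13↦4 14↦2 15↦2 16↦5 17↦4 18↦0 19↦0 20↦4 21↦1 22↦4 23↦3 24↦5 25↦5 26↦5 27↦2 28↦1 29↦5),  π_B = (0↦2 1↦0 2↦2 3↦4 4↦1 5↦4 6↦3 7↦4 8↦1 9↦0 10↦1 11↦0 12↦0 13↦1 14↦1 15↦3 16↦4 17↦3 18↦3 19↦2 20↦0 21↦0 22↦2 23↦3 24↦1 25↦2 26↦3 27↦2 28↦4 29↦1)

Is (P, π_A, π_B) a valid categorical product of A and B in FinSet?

|A|·|B| = 6·5 = 30;  |P| = 30
Check the pairing map k ↦ (π_A(k), π_B(k)):
  0 ↦ (1,2)
  1 ↦ (5,0)
  2 ↦ (3,2)
  3 ↦ (0,4)
  4 ↦ (3,1)
  5 ↦ (2,4)
  6 ↦ (1,3)
  7 ↦ (3,4)
  8 ↦ (1,1)
  9 ↦ (2,0)
  10 ↦ (0,1)
  11 ↦ (3,0)
  12 ↦ (0,0)
  13 ↦ (4,1)
  14 ↦ (2,1)
  15 ↦ (2,3)
  16 ↦ (5,4)
  17 ↦ (4,3)
  18 ↦ (0,3)
  19 ↦ (0,2)
  20 ↦ (4,0)
  21 ↦ (1,0)
  22 ↦ (4,2)
  23 ↦ (3,3)
  24 ↦ (5,1)
  25 ↦ (5,2)
  26 ↦ (5,3)
  27 ↦ (2,2)
  28 ↦ (1,4)
  29 ↦ (5,1)  ✗ repeats pair of k=24
distinct pairs in image: 29 / 30 needed
  → (5,1) hit at k=24 and k=29

Answer: NOT A VALID PRODUCT — duplicate pair at indices 24,29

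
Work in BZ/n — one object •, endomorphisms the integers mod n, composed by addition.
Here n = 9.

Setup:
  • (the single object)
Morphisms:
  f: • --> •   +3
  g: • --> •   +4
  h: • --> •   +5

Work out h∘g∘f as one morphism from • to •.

Answer: +3

Work:
  0 +3≡3 +4≡7 +5≡3  (mod 9)
⟦path⟧: +3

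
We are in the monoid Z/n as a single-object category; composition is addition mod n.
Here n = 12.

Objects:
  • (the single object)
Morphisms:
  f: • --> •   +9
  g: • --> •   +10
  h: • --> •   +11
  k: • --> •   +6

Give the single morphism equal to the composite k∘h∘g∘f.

Answer: +0

Trace:
  0 +9≡9 +10≡7 +11≡6 +6≡0  (mod 12)
composite: +0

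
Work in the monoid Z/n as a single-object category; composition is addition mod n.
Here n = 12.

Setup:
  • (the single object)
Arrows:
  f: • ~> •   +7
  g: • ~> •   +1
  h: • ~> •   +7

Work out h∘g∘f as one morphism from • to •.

  0 +7≡7 +1≡8 +7≡3  (mod 12)
⟦path⟧: +3

Answer: +3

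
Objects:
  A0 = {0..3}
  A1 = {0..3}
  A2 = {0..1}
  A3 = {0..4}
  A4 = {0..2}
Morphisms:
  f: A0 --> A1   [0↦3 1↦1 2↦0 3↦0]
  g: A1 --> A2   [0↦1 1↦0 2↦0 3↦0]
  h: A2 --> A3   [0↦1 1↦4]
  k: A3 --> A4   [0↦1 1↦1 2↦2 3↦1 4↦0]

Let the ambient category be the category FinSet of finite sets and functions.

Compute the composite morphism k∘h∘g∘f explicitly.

Answer: [0↦1 1↦1 2↦0 3↦0]

Derivation:
  0 f-->3 g-->0 h-->1 k-->1
  1 f-->1 g-->0 h-->1 k-->1
  2 f-->0 g-->1 h-->4 k-->0
  3 f-->0 g-->1 h-->4 k-->0
composite: [0↦1 1↦1 2↦0 3↦0]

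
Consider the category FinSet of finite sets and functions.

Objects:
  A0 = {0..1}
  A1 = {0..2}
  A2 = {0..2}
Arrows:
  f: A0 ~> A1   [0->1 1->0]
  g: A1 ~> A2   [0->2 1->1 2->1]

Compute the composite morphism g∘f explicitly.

  0 f~>1 g~>1
  1 f~>0 g~>2
⟦path⟧: [0->1 1->2]

Answer: [0->1 1->2]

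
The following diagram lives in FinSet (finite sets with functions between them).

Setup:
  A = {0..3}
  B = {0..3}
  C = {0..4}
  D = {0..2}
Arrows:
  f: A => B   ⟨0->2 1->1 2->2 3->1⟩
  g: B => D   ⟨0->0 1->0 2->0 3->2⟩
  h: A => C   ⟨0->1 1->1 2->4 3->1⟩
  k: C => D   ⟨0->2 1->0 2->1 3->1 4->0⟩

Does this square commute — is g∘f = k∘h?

Path 1 = f;g:
  0 f=>2 g=>0
  1 f=>1 g=>0
  2 f=>2 g=>0
  3 f=>1 g=>0
  ⟦path⟧₁ = ⟨0->0 1->0 2->0 3->0⟩
Path 2 = h;k:
  0 h=>1 k=>0
  1 h=>1 k=>0
  2 h=>4 k=>0
  3 h=>1 k=>0
  ⟦path⟧₂ = ⟨0->0 1->0 2->0 3->0⟩
Equal? YES — commutes

Answer: COMMUTES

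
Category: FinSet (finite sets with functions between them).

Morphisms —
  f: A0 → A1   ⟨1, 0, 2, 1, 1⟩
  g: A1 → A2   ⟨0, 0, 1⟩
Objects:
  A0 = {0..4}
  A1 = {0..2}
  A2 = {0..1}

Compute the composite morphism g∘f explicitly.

Answer: ⟨0, 0, 1, 0, 0⟩

Derivation:
  0 f→1 g→0
  1 f→0 g→0
  2 f→2 g→1
  3 f→1 g→0
  4 f→1 g→0
composite: ⟨0, 0, 1, 0, 0⟩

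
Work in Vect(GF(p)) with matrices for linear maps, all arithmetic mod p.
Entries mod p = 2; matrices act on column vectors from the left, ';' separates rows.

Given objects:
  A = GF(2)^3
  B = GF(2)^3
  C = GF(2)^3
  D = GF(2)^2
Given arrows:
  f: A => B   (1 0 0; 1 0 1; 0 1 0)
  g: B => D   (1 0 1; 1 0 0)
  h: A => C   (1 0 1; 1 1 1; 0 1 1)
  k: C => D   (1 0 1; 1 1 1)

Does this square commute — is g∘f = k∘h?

Answer: DOES NOT COMMUTE

Work:
Along f;g (path 1):
  e0=[1,0,0] f=>[1,1,0] g=>[1,1]
  e1=[0,1,0] f=>[0,0,1] g=>[1,0]
  e2=[0,0,1] f=>[0,1,0] g=>[0,0]
  ⟦path⟧₁ = (1 1 0; 1 0 0)
Along h;k (path 2):
  e0=[1,0,0] h=>[1,1,0] k=>[1,0]
  e1=[0,1,0] h=>[0,1,1] k=>[1,0]
  e2=[0,0,1] h=>[1,1,1] k=>[0,1]
  ⟦path⟧₂ = (1 1 0; 0 0 1)
Equal? NO — does not commute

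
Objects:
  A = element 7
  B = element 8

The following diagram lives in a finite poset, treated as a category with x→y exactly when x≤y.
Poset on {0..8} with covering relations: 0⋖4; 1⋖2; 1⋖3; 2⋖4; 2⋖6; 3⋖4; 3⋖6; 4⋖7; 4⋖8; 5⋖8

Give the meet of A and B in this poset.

Lower bounds of A=7 and B=8: {0,1,2,3,4}
  0 <= 4
  1 <= 4
  2 <= 4
  3 <= 4
  4 <= 4
glb = 4

Answer: A∧B = 4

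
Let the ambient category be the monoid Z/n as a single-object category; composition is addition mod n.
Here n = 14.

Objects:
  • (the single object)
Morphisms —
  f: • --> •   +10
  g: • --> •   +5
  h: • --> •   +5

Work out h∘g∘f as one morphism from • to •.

Answer: +6

Work:
  0 +10≡10 +5≡1 +5≡6  (mod 14)
result: +6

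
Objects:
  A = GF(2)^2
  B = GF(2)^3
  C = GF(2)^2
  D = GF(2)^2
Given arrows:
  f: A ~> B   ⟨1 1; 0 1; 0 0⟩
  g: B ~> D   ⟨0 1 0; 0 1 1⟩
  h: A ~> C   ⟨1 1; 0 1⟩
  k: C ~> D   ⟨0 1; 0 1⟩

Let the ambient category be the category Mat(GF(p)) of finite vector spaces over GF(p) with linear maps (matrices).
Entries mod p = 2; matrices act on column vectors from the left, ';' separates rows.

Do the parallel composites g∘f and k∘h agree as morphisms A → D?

Path 1 = f;g:
  e0=[1,0] f~>[1,0,0] g~>[0,0]
  e1=[0,1] f~>[1,1,0] g~>[1,1]
  ⟦path⟧₁ = ⟨0 1; 0 1⟩
Path 2 = h;k:
  e0=[1,0] h~>[1,0] k~>[0,0]
  e1=[0,1] h~>[1,1] k~>[1,1]
  ⟦path⟧₂ = ⟨0 1; 0 1⟩
Equal? same morphism ✓

Answer: COMMUTES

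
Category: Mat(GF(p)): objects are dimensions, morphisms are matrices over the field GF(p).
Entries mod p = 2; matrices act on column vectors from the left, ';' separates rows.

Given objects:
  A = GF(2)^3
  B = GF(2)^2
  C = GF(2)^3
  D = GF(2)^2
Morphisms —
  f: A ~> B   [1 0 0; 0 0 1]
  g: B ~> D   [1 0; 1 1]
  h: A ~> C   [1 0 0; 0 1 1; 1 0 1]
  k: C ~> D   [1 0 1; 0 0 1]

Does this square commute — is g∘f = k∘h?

Answer: DOES NOT COMMUTE

Derivation:
1) trace f;g:
  e0=⟨1,0,0⟩ f~>⟨1,0⟩ g~>⟨1,1⟩
  e1=⟨0,1,0⟩ f~>⟨0,0⟩ g~>⟨0,0⟩
  e2=⟨0,0,1⟩ f~>⟨0,1⟩ g~>⟨0,1⟩
  ⟦path⟧₁ = [1 0 0; 1 0 1]
2) trace h;k:
  e0=⟨1,0,0⟩ h~>⟨1,0,1⟩ k~>⟨0,1⟩
  e1=⟨0,1,0⟩ h~>⟨0,1,0⟩ k~>⟨0,0⟩
  e2=⟨0,0,1⟩ h~>⟨0,1,1⟩ k~>⟨1,1⟩
  ⟦path⟧₂ = [0 0 1; 1 0 1]
Equal? differ; not commutative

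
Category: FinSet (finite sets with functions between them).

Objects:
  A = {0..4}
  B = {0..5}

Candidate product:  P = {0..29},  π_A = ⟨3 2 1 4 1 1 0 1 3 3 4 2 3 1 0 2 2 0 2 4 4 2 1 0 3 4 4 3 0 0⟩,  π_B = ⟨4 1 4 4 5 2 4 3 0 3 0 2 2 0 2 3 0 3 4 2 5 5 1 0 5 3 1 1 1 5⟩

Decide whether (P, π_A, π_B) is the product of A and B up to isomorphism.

Answer: VALID PRODUCT

Derivation:
|A|·|B| = 5·6 = 30;  |P| = 30
Check the pairing map k ↦ (π_A(k), π_B(k)):
  0 -> (3,4)
  1 -> (2,1)
  2 -> (1,4)
  3 -> (4,4)
  4 -> (1,5)
  5 -> (1,2)
  6 -> (0,4)
  7 -> (1,3)
  8 -> (3,0)
  9 -> (3,3)
  10 -> (4,0)
  11 -> (2,2)
  12 -> (3,2)
  13 -> (1,0)
  14 -> (0,2)
  15 -> (2,3)
  16 -> (2,0)
  17 -> (0,3)
  18 -> (2,4)
  19 -> (4,2)
  20 -> (4,5)
  21 -> (2,5)
  22 -> (1,1)
  23 -> (0,0)
  24 -> (3,5)
  25 -> (4,3)
  26 -> (4,1)
  27 -> (3,1)
  28 -> (0,1)
  29 -> (0,5)
distinct pairs in image: 30 / 30 needed
  → bijection onto A×B; projections well-typed.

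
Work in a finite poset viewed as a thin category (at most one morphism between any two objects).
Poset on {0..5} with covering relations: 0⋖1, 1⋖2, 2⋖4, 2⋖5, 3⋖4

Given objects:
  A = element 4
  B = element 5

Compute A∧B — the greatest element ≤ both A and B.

Answer: A∧B = 2

Trace:
{x : x≤A ∧ x≤B} = {0,1,2}  (A=4, B=5)
  0 ≤ 2
  1 ≤ 2
  2 ≤ 2
glb = 2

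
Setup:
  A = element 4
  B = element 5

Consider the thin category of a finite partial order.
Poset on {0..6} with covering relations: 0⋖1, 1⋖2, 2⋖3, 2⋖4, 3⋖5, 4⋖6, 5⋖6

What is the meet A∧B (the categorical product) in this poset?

Answer: A∧B = 2

Work:
Common predecessors of 4,5: {0,1,2}
  0 ⊑ 2
  1 ⊑ 2
  2 ⊑ 2
glb = 2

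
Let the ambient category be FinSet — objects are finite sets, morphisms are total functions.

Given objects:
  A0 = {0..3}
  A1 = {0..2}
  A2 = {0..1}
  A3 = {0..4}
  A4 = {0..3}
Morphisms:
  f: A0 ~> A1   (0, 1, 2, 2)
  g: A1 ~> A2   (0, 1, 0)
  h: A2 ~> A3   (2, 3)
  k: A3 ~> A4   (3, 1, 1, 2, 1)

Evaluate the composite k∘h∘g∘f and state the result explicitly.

Answer: (1, 2, 1, 1)

Derivation:
  0 f~>0 g~>0 h~>2 k~>1
  1 f~>1 g~>1 h~>3 k~>2
  2 f~>2 g~>0 h~>2 k~>1
  3 f~>2 g~>0 h~>2 k~>1
⟦path⟧: (1, 2, 1, 1)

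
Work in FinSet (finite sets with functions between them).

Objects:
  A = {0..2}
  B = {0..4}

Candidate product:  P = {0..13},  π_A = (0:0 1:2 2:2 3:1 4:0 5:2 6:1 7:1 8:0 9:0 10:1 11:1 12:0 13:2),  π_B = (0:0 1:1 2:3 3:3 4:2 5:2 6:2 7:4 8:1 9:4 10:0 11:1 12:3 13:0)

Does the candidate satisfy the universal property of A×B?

Answer: NOT A VALID PRODUCT — |P|=14 ≠ |A|·|B|=15

Trace:
|A|·|B| = 3·5 = 15;  |P| = 14
  → cardinalities differ; no bijection possible.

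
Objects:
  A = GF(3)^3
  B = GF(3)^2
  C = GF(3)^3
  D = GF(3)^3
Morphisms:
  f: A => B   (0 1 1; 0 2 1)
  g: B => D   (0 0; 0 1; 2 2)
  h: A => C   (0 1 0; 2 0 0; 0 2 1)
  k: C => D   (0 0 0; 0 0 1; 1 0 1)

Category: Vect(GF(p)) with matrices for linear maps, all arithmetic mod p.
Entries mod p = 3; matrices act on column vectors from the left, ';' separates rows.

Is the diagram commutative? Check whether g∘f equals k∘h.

Along f;g (path 1):
  e0=(1,0,0) f=>(0,0) g=>(0,0,0)
  e1=(0,1,0) f=>(1,2) g=>(0,2,0)
  e2=(0,0,1) f=>(1,1) g=>(0,1,1)
  result₁ = (0 0 0; 0 2 1; 0 0 1)
Along h;k (path 2):
  e0=(1,0,0) h=>(0,2,0) k=>(0,0,0)
  e1=(0,1,0) h=>(1,0,2) k=>(0,2,0)
  e2=(0,0,1) h=>(0,0,1) k=>(0,1,1)
  result₂ = (0 0 0; 0 2 1; 0 0 1)
Equal? YES — commutes

Answer: COMMUTES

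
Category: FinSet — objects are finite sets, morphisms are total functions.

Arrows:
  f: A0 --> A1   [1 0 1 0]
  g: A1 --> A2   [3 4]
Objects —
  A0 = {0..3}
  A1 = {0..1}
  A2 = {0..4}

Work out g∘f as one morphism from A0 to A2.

Answer: [4 3 4 3]

Trace:
  0 f-->1 g-->4
  1 f-->0 g-->3
  2 f-->1 g-->4
  3 f-->0 g-->3
⟦path⟧: [4 3 4 3]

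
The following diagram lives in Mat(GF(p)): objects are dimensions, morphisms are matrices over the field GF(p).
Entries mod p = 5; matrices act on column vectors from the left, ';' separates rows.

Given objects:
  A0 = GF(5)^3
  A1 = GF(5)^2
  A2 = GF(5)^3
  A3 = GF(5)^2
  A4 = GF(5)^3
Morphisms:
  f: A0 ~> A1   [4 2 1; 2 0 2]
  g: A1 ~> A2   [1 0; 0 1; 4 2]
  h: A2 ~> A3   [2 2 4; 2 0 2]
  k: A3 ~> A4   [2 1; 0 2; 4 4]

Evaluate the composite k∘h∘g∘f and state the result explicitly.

Answer: [2 2 4; 1 0 1; 0 4 4]

Derivation:
  e0=[1,0,0] f~>[4,2] g~>[4,2,0] h~>[2,3] k~>[2,1,0]
  e1=[0,1,0] f~>[2,0] g~>[2,0,3] h~>[1,0] k~>[2,0,4]
  e2=[0,0,1] f~>[1,2] g~>[1,2,3] h~>[3,3] k~>[4,1,4]
composite: [2 2 4; 1 0 1; 0 4 4]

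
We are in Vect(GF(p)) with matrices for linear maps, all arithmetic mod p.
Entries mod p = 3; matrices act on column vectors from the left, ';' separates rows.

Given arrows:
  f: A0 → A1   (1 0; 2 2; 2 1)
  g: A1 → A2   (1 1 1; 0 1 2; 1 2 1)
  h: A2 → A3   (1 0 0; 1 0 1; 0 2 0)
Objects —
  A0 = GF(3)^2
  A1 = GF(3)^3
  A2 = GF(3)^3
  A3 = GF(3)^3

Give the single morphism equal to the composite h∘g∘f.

  e0=[1,0] f→[1,2,2] g→[2,0,1] h→[2,0,0]
  e1=[0,1] f→[0,2,1] g→[0,1,2] h→[0,2,2]
⟦path⟧: (2 0; 0 2; 0 2)

Answer: (2 0; 0 2; 0 2)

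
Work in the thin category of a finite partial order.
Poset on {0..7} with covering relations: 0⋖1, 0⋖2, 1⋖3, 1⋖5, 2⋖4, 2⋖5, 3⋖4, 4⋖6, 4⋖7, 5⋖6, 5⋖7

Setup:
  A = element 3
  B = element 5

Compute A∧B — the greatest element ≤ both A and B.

Answer: A∧B = 1

Work:
{x : x⊑A ∧ x⊑B} = {0,1}  (A=3, B=5)
  0 ⊑ 1
  1 ⊑ 1
glb = 1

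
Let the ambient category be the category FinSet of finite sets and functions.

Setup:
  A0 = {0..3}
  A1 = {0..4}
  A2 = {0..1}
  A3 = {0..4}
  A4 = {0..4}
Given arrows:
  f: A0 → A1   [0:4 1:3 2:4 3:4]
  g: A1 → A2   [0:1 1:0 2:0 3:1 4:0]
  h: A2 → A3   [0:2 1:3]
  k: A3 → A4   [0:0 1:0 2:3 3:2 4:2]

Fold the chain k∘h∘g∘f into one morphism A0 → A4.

  0 f→4 g→0 h→2 k→3
  1 f→3 g→1 h→3 k→2
  2 f→4 g→0 h→2 k→3
  3 f→4 g→0 h→2 k→3
composite: [0:3 1:2 2:3 3:3]

Answer: [0:3 1:2 2:3 3:3]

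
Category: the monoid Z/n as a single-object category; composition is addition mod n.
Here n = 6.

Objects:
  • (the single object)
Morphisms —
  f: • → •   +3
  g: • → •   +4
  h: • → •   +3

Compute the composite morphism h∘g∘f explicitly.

  0 +3≡3 +4≡1 +3≡4  (mod 6)
composite: +4

Answer: +4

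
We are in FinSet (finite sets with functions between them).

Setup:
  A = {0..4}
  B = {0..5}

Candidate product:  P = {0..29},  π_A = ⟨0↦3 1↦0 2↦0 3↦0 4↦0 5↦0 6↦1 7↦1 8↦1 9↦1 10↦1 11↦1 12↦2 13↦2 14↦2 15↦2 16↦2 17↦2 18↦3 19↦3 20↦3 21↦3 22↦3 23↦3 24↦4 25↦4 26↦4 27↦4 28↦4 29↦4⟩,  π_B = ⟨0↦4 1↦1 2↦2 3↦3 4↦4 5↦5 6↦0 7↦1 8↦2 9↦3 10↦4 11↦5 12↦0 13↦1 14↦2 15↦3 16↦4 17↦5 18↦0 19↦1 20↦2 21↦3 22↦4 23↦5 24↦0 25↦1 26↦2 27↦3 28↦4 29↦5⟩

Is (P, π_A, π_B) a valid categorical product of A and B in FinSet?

Answer: NOT A VALID PRODUCT — duplicate pair at indices 22,0

Trace:
|A|·|B| = 5·6 = 30;  |P| = 30
Check the pairing map k ↦ (π_A(k), π_B(k)):
  0 ↦ (3,4)
  1 ↦ (0,1)
  2 ↦ (0,2)
  3 ↦ (0,3)
  4 ↦ (0,4)
  5 ↦ (0,5)
  6 ↦ (1,0)
  7 ↦ (1,1)
  8 ↦ (1,2)
  9 ↦ (1,3)
  10 ↦ (1,4)
  11 ↦ (1,5)
  12 ↦ (2,0)
  13 ↦ (2,1)
  14 ↦ (2,2)
  15 ↦ (2,3)
  16 ↦ (2,4)
  17 ↦ (2,5)
  18 ↦ (3,0)
  19 ↦ (3,1)
  20 ↦ (3,2)
  21 ↦ (3,3)
  22 ↦ (3,4)  ✗ repeats pair of k=0
  23 ↦ (3,5)
  24 ↦ (4,0)
  25 ↦ (4,1)
  26 ↦ (4,2)
  27 ↦ (4,3)
  28 ↦ (4,4)
  29 ↦ (4,5)
distinct pairs in image: 29 / 30 needed
  → (3,4) hit at k=0 and k=22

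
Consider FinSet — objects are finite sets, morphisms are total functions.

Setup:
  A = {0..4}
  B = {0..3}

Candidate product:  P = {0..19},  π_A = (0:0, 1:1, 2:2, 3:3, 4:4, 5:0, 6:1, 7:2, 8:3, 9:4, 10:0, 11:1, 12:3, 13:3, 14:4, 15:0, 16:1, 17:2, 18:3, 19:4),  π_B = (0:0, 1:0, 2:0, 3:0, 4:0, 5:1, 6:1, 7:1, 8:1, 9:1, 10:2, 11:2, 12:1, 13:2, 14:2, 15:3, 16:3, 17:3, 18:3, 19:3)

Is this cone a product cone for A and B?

Answer: NOT A VALID PRODUCT — duplicate pair at indices 8,12

Work:
|A|·|B| = 5·4 = 20;  |P| = 20
Check the pairing map k ↦ (π_A(k), π_B(k)):
  0 : (0,0)
  1 : (1,0)
  2 : (2,0)
  3 : (3,0)
  4 : (4,0)
  5 : (0,1)
  6 : (1,1)
  7 : (2,1)
  8 : (3,1)
  9 : (4,1)
  10 : (0,2)
  11 : (1,2)
  12 : (3,1)  ✗ repeats pair of k=8
  13 : (3,2)
  14 : (4,2)
  15 : (0,3)
  16 : (1,3)
  17 : (2,3)
  18 : (3,3)
  19 : (4,3)
distinct pairs in image: 19 / 20 needed
  → (3,1) hit at k=8 and k=12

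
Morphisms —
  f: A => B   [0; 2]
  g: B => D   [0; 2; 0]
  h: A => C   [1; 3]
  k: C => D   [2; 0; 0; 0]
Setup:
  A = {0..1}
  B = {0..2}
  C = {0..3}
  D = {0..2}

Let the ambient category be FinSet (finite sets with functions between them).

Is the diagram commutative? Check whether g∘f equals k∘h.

Path 1 = f;g:
  0 f=>0 g=>0
  1 f=>2 g=>0
  ⟦path⟧₁ = [0; 0]
Path 2 = h;k:
  0 h=>1 k=>0
  1 h=>3 k=>0
  ⟦path⟧₂ = [0; 0]
Equal? same morphism ✓

Answer: COMMUTES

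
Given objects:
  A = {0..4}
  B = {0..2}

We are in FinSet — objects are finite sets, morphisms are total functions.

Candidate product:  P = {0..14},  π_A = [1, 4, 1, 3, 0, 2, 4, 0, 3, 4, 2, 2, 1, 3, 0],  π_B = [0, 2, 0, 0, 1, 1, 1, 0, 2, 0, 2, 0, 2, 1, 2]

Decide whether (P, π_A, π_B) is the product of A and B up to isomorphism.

|A|·|B| = 5·3 = 15;  |P| = 15
Check the pairing map k ↦ (π_A(k), π_B(k)):
  0 ↦ (1,0)
  1 ↦ (4,2)
  2 ↦ (1,0)  ✗ repeats pair of k=0
  3 ↦ (3,0)
  4 ↦ (0,1)
  5 ↦ (2,1)
  6 ↦ (4,1)
  7 ↦ (0,0)
  8 ↦ (3,2)
  9 ↦ (4,0)
  10 ↦ (2,2)
  11 ↦ (2,0)
  12 ↦ (1,2)
  13 ↦ (3,1)
  14 ↦ (0,2)
distinct pairs in image: 14 / 15 needed
  → (1,0) hit at k=0 and k=2

Answer: NOT A VALID PRODUCT — duplicate pair at indices 2,0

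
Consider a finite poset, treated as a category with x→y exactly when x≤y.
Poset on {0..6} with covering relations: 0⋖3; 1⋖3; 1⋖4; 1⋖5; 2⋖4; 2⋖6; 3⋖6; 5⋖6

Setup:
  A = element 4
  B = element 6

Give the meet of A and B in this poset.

Answer: NO MEET EXISTS

Trace:
Lower bounds of A=4 and B=6: {1,2}
  maximal lower bounds 1 and 2 are incomparable: neither 1⊑2 nor 2⊑1
→ no greatest lower bound exists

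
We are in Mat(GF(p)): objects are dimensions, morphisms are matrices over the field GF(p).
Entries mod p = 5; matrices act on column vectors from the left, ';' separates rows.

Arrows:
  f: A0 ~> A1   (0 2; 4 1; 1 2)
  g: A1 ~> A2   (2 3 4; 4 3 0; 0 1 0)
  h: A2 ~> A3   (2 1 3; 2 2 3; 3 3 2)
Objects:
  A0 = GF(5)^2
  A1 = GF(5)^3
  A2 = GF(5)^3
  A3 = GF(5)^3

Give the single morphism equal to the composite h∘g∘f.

  e0=⟨1,0⟩ f~>⟨0,4,1⟩ g~>⟨1,2,4⟩ h~>⟨1,3,2⟩
  e1=⟨0,1⟩ f~>⟨2,1,2⟩ g~>⟨0,1,1⟩ h~>⟨4,0,0⟩
composite: (1 4; 3 0; 2 0)

Answer: (1 4; 3 0; 2 0)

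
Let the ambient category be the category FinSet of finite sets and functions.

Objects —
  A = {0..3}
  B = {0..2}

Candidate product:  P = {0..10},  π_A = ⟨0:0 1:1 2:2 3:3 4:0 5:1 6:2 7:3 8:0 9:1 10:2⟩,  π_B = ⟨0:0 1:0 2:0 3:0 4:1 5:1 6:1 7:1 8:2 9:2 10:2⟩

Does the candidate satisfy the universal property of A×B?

|A|·|B| = 4·3 = 12;  |P| = 11
  → cardinalities differ; no bijection possible.

Answer: NOT A VALID PRODUCT — |P|=11 ≠ |A|·|B|=12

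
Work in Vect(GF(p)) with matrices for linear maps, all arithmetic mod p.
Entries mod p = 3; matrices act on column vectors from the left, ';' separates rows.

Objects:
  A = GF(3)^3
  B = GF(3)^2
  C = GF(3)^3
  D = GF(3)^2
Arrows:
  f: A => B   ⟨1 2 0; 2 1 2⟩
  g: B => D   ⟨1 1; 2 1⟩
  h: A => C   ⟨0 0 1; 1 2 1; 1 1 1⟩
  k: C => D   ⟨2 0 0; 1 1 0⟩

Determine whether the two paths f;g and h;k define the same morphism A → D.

Along f;g (path 1):
  e0=[1,0,0] f=>[1,2] g=>[0,1]
  e1=[0,1,0] f=>[2,1] g=>[0,2]
  e2=[0,0,1] f=>[0,2] g=>[2,2]
  composite₁ = ⟨0 0 2; 1 2 2⟩
Along h;k (path 2):
  e0=[1,0,0] h=>[0,1,1] k=>[0,1]
  e1=[0,1,0] h=>[0,2,1] k=>[0,2]
  e2=[0,0,1] h=>[1,1,1] k=>[2,2]
  composite₂ = ⟨0 0 2; 1 2 2⟩
Equal? YES — commutes

Answer: COMMUTES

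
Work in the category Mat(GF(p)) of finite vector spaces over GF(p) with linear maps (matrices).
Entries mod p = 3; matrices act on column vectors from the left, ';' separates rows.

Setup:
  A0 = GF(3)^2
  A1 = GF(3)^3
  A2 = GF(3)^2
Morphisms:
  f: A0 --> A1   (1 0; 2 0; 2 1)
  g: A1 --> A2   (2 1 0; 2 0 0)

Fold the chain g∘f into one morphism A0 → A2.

Answer: (1 0; 2 0)

Work:
  e0=(1,0) f-->(1,2,2) g-->(1,2)
  e1=(0,1) f-->(0,0,1) g-->(0,0)
⟦path⟧: (1 0; 2 0)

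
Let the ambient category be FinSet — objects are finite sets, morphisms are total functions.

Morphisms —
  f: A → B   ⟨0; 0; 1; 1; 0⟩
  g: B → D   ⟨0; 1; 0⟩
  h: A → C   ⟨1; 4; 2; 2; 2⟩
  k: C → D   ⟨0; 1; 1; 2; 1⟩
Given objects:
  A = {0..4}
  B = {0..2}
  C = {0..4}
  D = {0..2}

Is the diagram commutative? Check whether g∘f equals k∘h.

Path 1 = f;g:
  0 f→0 g→0
  1 f→0 g→0
  2 f→1 g→1
  3 f→1 g→1
  4 f→0 g→0
  composite₁ = ⟨0; 0; 1; 1; 0⟩
Path 2 = h;k:
  0 h→1 k→1
  1 h→4 k→1
  2 h→2 k→1
  3 h→2 k→1
  4 h→2 k→1
  composite₂ = ⟨1; 1; 1; 1; 1⟩
Equal? NO — does not commute

Answer: DOES NOT COMMUTE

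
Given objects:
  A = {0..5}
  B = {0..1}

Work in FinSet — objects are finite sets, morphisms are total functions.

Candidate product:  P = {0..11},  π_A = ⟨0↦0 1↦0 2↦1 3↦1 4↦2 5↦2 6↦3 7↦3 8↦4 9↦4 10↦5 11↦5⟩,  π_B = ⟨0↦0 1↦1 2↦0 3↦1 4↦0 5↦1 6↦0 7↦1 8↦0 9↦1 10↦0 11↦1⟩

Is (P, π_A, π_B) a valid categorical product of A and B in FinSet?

Answer: VALID PRODUCT

Work:
|A|·|B| = 6·2 = 12;  |P| = 12
Check the pairing map k ↦ (π_A(k), π_B(k)):
  0 ↦ (0,0)
  1 ↦ (0,1)
  2 ↦ (1,0)
  3 ↦ (1,1)
  4 ↦ (2,0)
  5 ↦ (2,1)
  6 ↦ (3,0)
  7 ↦ (3,1)
  8 ↦ (4,0)
  9 ↦ (4,1)
  10 ↦ (5,0)
  11 ↦ (5,1)
distinct pairs in image: 12 / 12 needed
  → bijection onto A×B; projections well-typed.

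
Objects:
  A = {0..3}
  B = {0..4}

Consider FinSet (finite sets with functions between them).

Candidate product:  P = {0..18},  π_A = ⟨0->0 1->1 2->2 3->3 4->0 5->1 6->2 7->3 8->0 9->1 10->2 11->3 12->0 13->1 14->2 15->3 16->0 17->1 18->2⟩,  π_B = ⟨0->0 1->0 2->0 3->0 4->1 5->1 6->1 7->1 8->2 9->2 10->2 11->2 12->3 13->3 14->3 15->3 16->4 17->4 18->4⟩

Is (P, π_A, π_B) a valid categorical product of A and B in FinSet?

|A|·|B| = 4·5 = 20;  |P| = 19
  → cardinalities differ; no bijection possible.

Answer: NOT A VALID PRODUCT — |P|=19 ≠ |A|·|B|=20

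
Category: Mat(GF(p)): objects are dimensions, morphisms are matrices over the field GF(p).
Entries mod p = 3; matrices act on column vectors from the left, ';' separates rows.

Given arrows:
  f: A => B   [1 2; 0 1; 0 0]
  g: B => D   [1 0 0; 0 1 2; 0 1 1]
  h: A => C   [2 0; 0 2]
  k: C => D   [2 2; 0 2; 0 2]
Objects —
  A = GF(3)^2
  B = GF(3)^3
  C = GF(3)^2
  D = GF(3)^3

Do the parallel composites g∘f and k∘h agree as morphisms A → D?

Answer: DOES NOT COMMUTE

Work:
Along f;g (path 1):
  e0=⟨1,0⟩ f=>⟨1,0,0⟩ g=>⟨1,0,0⟩
  e1=⟨0,1⟩ f=>⟨2,1,0⟩ g=>⟨2,1,1⟩
  result₁ = [1 2; 0 1; 0 1]
Along h;k (path 2):
  e0=⟨1,0⟩ h=>⟨2,0⟩ k=>⟨1,0,0⟩
  e1=⟨0,1⟩ h=>⟨0,2⟩ k=>⟨1,1,1⟩
  result₂ = [1 1; 0 1; 0 1]
Equal? differ; not commutative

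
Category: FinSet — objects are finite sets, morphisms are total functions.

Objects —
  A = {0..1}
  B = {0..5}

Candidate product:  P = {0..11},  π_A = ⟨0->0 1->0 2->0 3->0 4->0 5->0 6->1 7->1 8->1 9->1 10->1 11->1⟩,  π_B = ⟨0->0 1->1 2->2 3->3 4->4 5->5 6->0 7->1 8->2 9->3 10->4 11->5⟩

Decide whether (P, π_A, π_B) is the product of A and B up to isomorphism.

|A|·|B| = 2·6 = 12;  |P| = 12
Check the pairing map k ↦ (π_A(k), π_B(k)):
  0 -> (0,0)
  1 -> (0,1)
  2 -> (0,2)
  3 -> (0,3)
  4 -> (0,4)
  5 -> (0,5)
  6 -> (1,0)
  7 -> (1,1)
  8 -> (1,2)
  9 -> (1,3)
  10 -> (1,4)
  11 -> (1,5)
distinct pairs in image: 12 / 12 needed
  → bijection onto A×B; projections well-typed.

Answer: VALID PRODUCT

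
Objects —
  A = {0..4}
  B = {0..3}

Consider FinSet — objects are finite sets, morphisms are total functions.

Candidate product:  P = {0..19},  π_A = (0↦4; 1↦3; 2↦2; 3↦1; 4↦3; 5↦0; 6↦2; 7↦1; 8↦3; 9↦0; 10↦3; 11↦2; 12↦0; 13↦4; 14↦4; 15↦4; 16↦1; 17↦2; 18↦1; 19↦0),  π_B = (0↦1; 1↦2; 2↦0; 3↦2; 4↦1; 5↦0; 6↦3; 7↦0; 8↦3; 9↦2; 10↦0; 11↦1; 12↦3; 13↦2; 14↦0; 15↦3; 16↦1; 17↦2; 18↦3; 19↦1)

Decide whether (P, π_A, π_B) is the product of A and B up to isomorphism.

Answer: VALID PRODUCT

Trace:
|A|·|B| = 5·4 = 20;  |P| = 20
Check the pairing map k ↦ (π_A(k), π_B(k)):
  0 ↦ (4,1)
  1 ↦ (3,2)
  2 ↦ (2,0)
  3 ↦ (1,2)
  4 ↦ (3,1)
  5 ↦ (0,0)
  6 ↦ (2,3)
  7 ↦ (1,0)
  8 ↦ (3,3)
  9 ↦ (0,2)
  10 ↦ (3,0)
  11 ↦ (2,1)
  12 ↦ (0,3)
  13 ↦ (4,2)
  14 ↦ (4,0)
  15 ↦ (4,3)
  16 ↦ (1,1)
  17 ↦ (2,2)
  18 ↦ (1,3)
  19 ↦ (0,1)
distinct pairs in image: 20 / 20 needed
  → bijection onto A×B; projections well-typed.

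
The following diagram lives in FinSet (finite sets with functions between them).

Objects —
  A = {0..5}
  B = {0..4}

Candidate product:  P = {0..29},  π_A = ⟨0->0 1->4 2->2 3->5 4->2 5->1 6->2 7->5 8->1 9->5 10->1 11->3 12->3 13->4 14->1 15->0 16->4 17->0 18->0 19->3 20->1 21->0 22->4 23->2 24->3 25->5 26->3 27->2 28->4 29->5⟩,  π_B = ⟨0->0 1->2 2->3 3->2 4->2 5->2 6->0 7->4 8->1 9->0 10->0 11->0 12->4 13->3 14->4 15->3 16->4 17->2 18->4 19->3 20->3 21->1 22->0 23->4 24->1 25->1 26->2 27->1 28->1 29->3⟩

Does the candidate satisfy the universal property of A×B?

Answer: VALID PRODUCT

Derivation:
|A|·|B| = 6·5 = 30;  |P| = 30
Check the pairing map k ↦ (π_A(k), π_B(k)):
  0 -> (0,0)
  1 -> (4,2)
  2 -> (2,3)
  3 -> (5,2)
  4 -> (2,2)
  5 -> (1,2)
  6 -> (2,0)
  7 -> (5,4)
  8 -> (1,1)
  9 -> (5,0)
  10 -> (1,0)
  11 -> (3,0)
  12 -> (3,4)
  13 -> (4,3)
  14 -> (1,4)
  15 -> (0,3)
  16 -> (4,4)
  17 -> (0,2)
  18 -> (0,4)
  19 -> (3,3)
  20 -> (1,3)
  21 -> (0,1)
  22 -> (4,0)
  23 -> (2,4)
  24 -> (3,1)
  25 -> (5,1)
  26 -> (3,2)
  27 -> (2,1)
  28 -> (4,1)
  29 -> (5,3)
distinct pairs in image: 30 / 30 needed
  → bijection onto A×B; projections well-typed.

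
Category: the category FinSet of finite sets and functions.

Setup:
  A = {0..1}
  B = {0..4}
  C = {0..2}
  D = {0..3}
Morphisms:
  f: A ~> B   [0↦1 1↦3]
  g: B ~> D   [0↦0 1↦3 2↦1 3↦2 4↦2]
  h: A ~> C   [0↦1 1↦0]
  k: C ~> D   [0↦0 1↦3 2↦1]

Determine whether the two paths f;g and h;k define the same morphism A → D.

1) trace f;g:
  0 f~>1 g~>3
  1 f~>3 g~>2
  result₁ = [0↦3 1↦2]
2) trace h;k:
  0 h~>1 k~>3
  1 h~>0 k~>0
  result₂ = [0↦3 1↦0]
Equal? NO — does not commute

Answer: DOES NOT COMMUTE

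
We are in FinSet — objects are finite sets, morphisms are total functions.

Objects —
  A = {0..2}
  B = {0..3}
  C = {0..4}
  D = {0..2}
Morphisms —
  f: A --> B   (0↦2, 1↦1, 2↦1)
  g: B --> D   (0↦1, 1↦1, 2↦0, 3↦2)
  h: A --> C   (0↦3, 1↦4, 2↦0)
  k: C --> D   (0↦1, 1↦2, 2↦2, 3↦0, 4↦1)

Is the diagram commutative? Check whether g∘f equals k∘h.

Answer: COMMUTES

Derivation:
Along f;g (path 1):
  0 f-->2 g-->0
  1 f-->1 g-->1
  2 f-->1 g-->1
  ⟦path⟧₁ = (0↦0, 1↦1, 2↦1)
Along h;k (path 2):
  0 h-->3 k-->0
  1 h-->4 k-->1
  2 h-->0 k-->1
  ⟦path⟧₂ = (0↦0, 1↦1, 2↦1)
Equal? same morphism ✓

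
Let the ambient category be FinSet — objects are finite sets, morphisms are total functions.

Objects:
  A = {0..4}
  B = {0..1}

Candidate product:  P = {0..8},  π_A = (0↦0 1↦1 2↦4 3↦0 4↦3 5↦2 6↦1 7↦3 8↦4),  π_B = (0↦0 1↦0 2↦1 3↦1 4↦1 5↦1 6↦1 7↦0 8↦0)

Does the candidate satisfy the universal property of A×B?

Answer: NOT A VALID PRODUCT — |P|=9 ≠ |A|·|B|=10

Work:
|A|·|B| = 5·2 = 10;  |P| = 9
  → cardinalities differ; no bijection possible.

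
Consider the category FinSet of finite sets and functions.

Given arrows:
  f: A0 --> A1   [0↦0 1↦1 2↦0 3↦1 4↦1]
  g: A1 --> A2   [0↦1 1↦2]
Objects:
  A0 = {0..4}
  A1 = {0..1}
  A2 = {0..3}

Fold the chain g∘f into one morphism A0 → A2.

Answer: [0↦1 1↦2 2↦1 3↦2 4↦2]

Work:
  0 f-->0 g-->1
  1 f-->1 g-->2
  2 f-->0 g-->1
  3 f-->1 g-->2
  4 f-->1 g-->2
composite: [0↦1 1↦2 2↦1 3↦2 4↦2]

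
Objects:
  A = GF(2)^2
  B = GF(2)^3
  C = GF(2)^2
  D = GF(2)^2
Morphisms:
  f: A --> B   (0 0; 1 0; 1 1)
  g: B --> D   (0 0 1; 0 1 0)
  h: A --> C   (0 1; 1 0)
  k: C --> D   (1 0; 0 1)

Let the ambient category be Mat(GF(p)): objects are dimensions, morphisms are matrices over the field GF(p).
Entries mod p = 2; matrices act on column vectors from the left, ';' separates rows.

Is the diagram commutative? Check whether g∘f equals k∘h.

Answer: DOES NOT COMMUTE

Work:
Path 1 = f;g:
  e0=⟨1,0⟩ f-->⟨0,1,1⟩ g-->⟨1,1⟩
  e1=⟨0,1⟩ f-->⟨0,0,1⟩ g-->⟨1,0⟩
  result₁ = (1 1; 1 0)
Path 2 = h;k:
  e0=⟨1,0⟩ h-->⟨0,1⟩ k-->⟨0,1⟩
  e1=⟨0,1⟩ h-->⟨1,0⟩ k-->⟨1,0⟩
  result₂ = (0 1; 1 0)
Equal? NO — does not commute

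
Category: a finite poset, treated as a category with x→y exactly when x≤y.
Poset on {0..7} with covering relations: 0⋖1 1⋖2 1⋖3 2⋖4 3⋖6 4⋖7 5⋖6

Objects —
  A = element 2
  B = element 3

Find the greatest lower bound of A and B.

Common predecessors of 2,3: {0,1}
  0 ≤ 1
  1 ≤ 1
glb = 1

Answer: A∧B = 1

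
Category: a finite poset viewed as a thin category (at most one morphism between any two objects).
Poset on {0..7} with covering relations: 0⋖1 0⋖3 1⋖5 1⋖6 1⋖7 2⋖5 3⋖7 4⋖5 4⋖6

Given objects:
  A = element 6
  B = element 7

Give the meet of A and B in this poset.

Answer: A∧B = 1

Derivation:
Common predecessors of 6,7: {0,1}
  0 ⊑ 1
  1 ⊑ 1
glb = 1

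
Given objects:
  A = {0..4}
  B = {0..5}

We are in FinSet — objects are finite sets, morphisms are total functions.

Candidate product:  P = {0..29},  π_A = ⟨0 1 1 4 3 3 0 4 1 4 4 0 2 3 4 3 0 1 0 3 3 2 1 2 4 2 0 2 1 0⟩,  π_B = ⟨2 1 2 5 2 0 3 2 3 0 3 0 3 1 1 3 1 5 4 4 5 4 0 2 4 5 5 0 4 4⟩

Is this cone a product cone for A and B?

|A|·|B| = 5·6 = 30;  |P| = 30
Check the pairing map k ↦ (π_A(k), π_B(k)):
  0 : (0,2)
  1 : (1,1)
  2 : (1,2)
  3 : (4,5)
  4 : (3,2)
  5 : (3,0)
  6 : (0,3)
  7 : (4,2)
  8 : (1,3)
  9 : (4,0)
  10 : (4,3)
  11 : (0,0)
  12 : (2,3)
  13 : (3,1)
  14 : (4,1)
  15 : (3,3)
  16 : (0,1)
  17 : (1,5)
  18 : (0,4)
  19 : (3,4)
  20 : (3,5)
  21 : (2,4)
  22 : (1,0)
  23 : (2,2)
  24 : (4,4)
  25 : (2,5)
  26 : (0,5)
  27 : (2,0)
  28 : (1,4)
  29 : (0,4)  ✗ repeats pair of k=18
distinct pairs in image: 29 / 30 needed
  → (0,4) hit at k=18 and k=29

Answer: NOT A VALID PRODUCT — duplicate pair at indices 29,18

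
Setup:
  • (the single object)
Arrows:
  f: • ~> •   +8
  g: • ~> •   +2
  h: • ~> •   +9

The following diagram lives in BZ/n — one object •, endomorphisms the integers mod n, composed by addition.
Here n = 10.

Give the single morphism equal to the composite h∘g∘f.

  0 +8≡8 +2≡0 +9≡9  (mod 10)
⟦path⟧: +9

Answer: +9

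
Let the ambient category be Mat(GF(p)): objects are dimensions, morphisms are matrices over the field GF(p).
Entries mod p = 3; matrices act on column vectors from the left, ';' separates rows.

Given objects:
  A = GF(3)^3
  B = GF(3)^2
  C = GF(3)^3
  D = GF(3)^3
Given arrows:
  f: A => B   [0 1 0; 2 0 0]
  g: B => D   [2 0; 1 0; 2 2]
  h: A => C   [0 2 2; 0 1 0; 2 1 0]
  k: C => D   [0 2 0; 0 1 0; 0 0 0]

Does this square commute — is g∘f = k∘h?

Along f;g (path 1):
  e0=[1,0,0] f=>[0,2] g=>[0,0,1]
  e1=[0,1,0] f=>[1,0] g=>[2,1,2]
  e2=[0,0,1] f=>[0,0] g=>[0,0,0]
  result₁ = [0 2 0; 0 1 0; 1 2 0]
Along h;k (path 2):
  e0=[1,0,0] h=>[0,0,2] k=>[0,0,0]
  e1=[0,1,0] h=>[2,1,1] k=>[2,1,0]
  e2=[0,0,1] h=>[2,0,0] k=>[0,0,0]
  result₂ = [0 2 0; 0 1 0; 0 0 0]
Equal? NO — does not commute

Answer: DOES NOT COMMUTE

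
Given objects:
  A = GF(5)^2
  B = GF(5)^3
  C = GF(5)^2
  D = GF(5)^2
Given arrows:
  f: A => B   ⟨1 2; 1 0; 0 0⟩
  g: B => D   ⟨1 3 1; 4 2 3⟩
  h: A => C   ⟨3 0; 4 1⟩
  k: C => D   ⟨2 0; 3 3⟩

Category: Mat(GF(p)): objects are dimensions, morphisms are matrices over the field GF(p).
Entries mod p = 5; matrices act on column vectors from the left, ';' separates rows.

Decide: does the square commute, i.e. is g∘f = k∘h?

Along f;g (path 1):
  e0=⟨1,0⟩ f=>⟨1,1,0⟩ g=>⟨4,1⟩
  e1=⟨0,1⟩ f=>⟨2,0,0⟩ g=>⟨2,3⟩
  composite₁ = ⟨4 2; 1 3⟩
Along h;k (path 2):
  e0=⟨1,0⟩ h=>⟨3,4⟩ k=>⟨1,1⟩
  e1=⟨0,1⟩ h=>⟨0,1⟩ k=>⟨0,3⟩
  composite₂ = ⟨1 0; 1 3⟩
Equal? differ; not commutative

Answer: DOES NOT COMMUTE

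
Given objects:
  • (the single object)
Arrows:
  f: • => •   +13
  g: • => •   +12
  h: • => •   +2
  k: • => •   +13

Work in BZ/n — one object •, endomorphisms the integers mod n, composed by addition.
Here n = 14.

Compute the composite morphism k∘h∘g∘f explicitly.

Answer: +12

Derivation:
  0 +13≡13 +12≡11 +2≡13 +13≡12  (mod 14)
composite: +12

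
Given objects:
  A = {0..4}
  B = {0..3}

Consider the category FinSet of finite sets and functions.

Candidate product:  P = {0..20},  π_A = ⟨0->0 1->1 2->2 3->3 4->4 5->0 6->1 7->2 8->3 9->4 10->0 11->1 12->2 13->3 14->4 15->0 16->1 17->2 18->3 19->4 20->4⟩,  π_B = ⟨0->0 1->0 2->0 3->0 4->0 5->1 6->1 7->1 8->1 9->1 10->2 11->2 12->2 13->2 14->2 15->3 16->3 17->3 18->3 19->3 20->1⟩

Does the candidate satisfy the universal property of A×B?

Answer: NOT A VALID PRODUCT — |P|=21 ≠ |A|·|B|=20

Work:
|A|·|B| = 5·4 = 20;  |P| = 21
  → cardinalities differ; no bijection possible.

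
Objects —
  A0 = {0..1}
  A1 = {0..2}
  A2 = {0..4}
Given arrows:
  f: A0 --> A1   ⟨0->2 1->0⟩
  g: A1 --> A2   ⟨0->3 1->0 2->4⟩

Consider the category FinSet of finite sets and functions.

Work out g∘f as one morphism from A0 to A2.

Answer: ⟨0->4 1->3⟩

Work:
  0 f-->2 g-->4
  1 f-->0 g-->3
composite: ⟨0->4 1->3⟩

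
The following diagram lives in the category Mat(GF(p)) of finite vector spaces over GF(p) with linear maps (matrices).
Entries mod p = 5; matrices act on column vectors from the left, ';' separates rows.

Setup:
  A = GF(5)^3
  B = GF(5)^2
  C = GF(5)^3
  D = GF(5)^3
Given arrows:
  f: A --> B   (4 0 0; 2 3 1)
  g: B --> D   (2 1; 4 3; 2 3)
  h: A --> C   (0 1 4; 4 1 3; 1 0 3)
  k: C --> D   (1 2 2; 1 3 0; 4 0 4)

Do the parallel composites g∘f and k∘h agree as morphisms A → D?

Path 1 = f;g:
  e0=⟨1,0,0⟩ f-->⟨4,2⟩ g-->⟨0,2,4⟩
  e1=⟨0,1,0⟩ f-->⟨0,3⟩ g-->⟨3,4,4⟩
  e2=⟨0,0,1⟩ f-->⟨0,1⟩ g-->⟨1,3,3⟩
  result₁ = (0 3 1; 2 4 3; 4 4 3)
Path 2 = h;k:
  e0=⟨1,0,0⟩ h-->⟨0,4,1⟩ k-->⟨0,2,4⟩
  e1=⟨0,1,0⟩ h-->⟨1,1,0⟩ k-->⟨3,4,4⟩
  e2=⟨0,0,1⟩ h-->⟨4,3,3⟩ k-->⟨1,3,3⟩
  result₂ = (0 3 1; 2 4 3; 4 4 3)
Equal? equal; square commutes

Answer: COMMUTES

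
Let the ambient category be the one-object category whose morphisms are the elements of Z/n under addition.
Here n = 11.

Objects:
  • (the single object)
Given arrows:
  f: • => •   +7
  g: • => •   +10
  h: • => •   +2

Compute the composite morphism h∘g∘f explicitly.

Answer: +8

Work:
  0 +7≡7 +10≡6 +2≡8  (mod 11)
composite: +8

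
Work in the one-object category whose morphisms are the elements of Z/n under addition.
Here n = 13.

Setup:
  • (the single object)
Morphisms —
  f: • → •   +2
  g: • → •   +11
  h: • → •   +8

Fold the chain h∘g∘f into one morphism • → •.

  0 +2≡2 +11≡0 +8≡8  (mod 13)
result: +8

Answer: +8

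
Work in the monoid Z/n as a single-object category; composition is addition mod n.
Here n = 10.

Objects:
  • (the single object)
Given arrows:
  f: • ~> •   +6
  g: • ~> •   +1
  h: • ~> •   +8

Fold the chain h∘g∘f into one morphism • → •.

  0 +6≡6 +1≡7 +8≡5  (mod 10)
⟦path⟧: +5

Answer: +5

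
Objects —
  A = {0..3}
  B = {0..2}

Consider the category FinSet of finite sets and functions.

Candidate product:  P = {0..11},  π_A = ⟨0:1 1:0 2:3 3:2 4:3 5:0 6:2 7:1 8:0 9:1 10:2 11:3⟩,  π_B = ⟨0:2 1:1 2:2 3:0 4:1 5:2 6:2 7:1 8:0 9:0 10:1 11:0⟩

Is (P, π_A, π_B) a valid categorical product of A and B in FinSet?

Answer: VALID PRODUCT

Trace:
|A|·|B| = 4·3 = 12;  |P| = 12
Check the pairing map k ↦ (π_A(k), π_B(k)):
  0 : (1,2)
  1 : (0,1)
  2 : (3,2)
  3 : (2,0)
  4 : (3,1)
  5 : (0,2)
  6 : (2,2)
  7 : (1,1)
  8 : (0,0)
  9 : (1,0)
  10 : (2,1)
  11 : (3,0)
distinct pairs in image: 12 / 12 needed
  → bijection onto A×B; projections well-typed.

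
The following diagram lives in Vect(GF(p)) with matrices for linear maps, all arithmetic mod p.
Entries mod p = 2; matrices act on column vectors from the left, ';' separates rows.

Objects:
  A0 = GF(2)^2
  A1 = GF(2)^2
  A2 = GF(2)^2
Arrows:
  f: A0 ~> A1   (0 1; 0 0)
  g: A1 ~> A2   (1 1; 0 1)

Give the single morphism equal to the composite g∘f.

  e0=(1,0) f~>(0,0) g~>(0,0)
  e1=(0,1) f~>(1,0) g~>(1,0)
⟦path⟧: (0 1; 0 0)

Answer: (0 1; 0 0)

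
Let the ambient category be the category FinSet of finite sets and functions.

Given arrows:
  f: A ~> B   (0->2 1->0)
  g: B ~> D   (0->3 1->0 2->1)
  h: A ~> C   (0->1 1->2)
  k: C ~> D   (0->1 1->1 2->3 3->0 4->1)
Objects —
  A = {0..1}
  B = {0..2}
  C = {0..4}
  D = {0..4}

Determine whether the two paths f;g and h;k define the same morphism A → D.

Answer: COMMUTES

Trace:
1) trace f;g:
  0 f~>2 g~>1
  1 f~>0 g~>3
  composite₁ = (0->1 1->3)
2) trace h;k:
  0 h~>1 k~>1
  1 h~>2 k~>3
  composite₂ = (0->1 1->3)
Equal? same morphism ✓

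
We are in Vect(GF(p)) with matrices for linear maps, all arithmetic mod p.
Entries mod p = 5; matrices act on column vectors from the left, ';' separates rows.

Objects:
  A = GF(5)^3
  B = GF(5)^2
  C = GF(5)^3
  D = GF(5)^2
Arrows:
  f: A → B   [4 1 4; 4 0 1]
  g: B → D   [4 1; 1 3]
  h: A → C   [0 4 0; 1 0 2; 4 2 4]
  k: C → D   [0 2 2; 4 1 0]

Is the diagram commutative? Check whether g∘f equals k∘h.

1) trace f;g:
  e0=[1,0,0] f→[4,4] g→[0,1]
  e1=[0,1,0] f→[1,0] g→[4,1]
  e2=[0,0,1] f→[4,1] g→[2,2]
  ⟦path⟧₁ = [0 4 2; 1 1 2]
2) trace h;k:
  e0=[1,0,0] h→[0,1,4] k→[0,1]
  e1=[0,1,0] h→[4,0,2] k→[4,1]
  e2=[0,0,1] h→[0,2,4] k→[2,2]
  ⟦path⟧₂ = [0 4 2; 1 1 2]
Equal? YES — commutes

Answer: COMMUTES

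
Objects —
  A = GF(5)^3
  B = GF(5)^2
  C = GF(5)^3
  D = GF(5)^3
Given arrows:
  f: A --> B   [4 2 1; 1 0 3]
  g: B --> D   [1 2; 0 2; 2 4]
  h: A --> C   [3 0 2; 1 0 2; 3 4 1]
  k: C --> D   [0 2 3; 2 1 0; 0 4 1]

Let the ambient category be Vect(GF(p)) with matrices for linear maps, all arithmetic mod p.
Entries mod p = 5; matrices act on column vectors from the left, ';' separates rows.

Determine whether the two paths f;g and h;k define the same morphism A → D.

1) trace f;g:
  e0=(1,0,0) f-->(4,1) g-->(1,2,2)
  e1=(0,1,0) f-->(2,0) g-->(2,0,4)
  e2=(0,0,1) f-->(1,3) g-->(2,1,4)
  result₁ = [1 2 2; 2 0 1; 2 4 4]
2) trace h;k:
  e0=(1,0,0) h-->(3,1,3) k-->(1,2,2)
  e1=(0,1,0) h-->(0,0,4) k-->(2,0,4)
  e2=(0,0,1) h-->(2,2,1) k-->(2,1,4)
  result₂ = [1 2 2; 2 0 1; 2 4 4]
Equal? equal; square commutes

Answer: COMMUTES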